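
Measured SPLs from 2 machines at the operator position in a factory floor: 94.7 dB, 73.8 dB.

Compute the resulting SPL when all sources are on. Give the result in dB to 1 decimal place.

Σ 10^(Lᵢ/10) = 2.975e+09.
Combined level = 10 log₁₀(2.975e+09) = 94.7 dB.

94.7 dB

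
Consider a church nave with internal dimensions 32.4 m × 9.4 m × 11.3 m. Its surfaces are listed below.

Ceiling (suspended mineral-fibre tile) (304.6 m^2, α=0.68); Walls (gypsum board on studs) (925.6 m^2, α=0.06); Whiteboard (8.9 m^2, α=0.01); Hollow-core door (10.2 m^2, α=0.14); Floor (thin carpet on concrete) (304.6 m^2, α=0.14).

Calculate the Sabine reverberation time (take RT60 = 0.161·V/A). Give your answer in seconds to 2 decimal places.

Equivalent absorption area: A = 304.6×0.68 + 925.6×0.06 + 8.9×0.01 + 10.2×0.14 + 304.6×0.14 = 306.825 m^2.
Volume V = 32.4 × 9.4 × 11.3 = 3441.528 m³.
T = 0.161 V/A = 0.161·3441.528/306.825 = 1.81 s.

1.81 sec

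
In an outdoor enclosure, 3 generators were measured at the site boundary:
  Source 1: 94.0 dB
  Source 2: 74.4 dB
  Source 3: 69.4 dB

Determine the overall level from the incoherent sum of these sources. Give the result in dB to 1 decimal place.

94.1 dB

Σ 10^(Lᵢ/10) = 2.548e+09.
Back to dB: 10·log₁₀ Σ = 94.1 dB.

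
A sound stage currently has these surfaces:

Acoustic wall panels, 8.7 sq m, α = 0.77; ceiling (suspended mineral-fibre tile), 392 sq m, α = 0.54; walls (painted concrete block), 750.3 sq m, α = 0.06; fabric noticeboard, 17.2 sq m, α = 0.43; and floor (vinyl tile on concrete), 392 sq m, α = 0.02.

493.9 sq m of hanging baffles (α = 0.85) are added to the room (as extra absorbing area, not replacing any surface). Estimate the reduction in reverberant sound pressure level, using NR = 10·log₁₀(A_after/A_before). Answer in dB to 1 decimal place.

4.0 dB

Equivalent absorption area: A_before = 8.7*0.77 + 392*0.54 + 750.3*0.06 + 17.2*0.43 + 392*0.02 = 278.633 sq m.
Added absorption = 493.9 × 0.85 = 419.815 sabins.
New total A_after = 698.448 sabins.
Reduction = 10 log₁₀(A_after/A_before) = 10 log₁₀(2.5067) = 4.0 dB.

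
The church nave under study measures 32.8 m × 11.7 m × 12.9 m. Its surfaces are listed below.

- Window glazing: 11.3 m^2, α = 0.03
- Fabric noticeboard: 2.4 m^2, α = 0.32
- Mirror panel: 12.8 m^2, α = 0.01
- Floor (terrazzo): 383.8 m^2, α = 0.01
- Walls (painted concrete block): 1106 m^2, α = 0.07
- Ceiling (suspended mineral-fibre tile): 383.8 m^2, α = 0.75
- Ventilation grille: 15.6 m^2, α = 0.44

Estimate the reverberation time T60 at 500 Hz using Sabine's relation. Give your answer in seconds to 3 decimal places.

2.113 sec

Summing Sᵢαᵢ: 0.339 + 0.768 + 0.128 + 3.838 + 77.420 + 287.850 + 6.864 → A = 377.207 sabins.
Volume V = 32.8 × 11.7 × 12.9 = 4950.504 m³.
T = 0.161 V/A = 0.161·4950.504/377.207 = 2.113 s.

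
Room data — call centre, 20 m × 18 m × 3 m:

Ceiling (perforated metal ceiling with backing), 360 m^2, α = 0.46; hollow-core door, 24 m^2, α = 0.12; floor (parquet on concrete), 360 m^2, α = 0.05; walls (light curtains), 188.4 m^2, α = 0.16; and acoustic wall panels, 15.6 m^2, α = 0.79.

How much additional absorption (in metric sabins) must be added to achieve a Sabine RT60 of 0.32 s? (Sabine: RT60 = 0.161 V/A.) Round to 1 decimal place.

Summing Sᵢαᵢ: 165.600 + 2.880 + 18.000 + 30.144 + 12.324 → A₁ = 228.948 sabins.
V = 1080 m³. Required absorption A₂ = 0.161 × 1080 / 0.32 = 543.375 sabins.
Shortfall: 543.375 − 228.948 = 314.4 sabins.

314.4 sabins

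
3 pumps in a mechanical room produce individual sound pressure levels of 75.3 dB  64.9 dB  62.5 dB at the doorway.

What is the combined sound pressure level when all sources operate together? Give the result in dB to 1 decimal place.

Σ 10^(Lᵢ/10) = 3.875e+07.
Combined level = 10 log₁₀(3.875e+07) = 75.9 dB.

75.9 dB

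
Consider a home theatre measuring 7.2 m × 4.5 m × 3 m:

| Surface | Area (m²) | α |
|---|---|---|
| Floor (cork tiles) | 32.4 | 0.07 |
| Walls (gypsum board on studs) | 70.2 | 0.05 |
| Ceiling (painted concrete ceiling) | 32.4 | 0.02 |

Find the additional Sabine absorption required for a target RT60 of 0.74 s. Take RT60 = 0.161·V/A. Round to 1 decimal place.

Summing Sᵢαᵢ: 2.268 + 3.510 + 0.648 → A₁ = 6.426 sabins.
Target A₂ = 0.161·97.2/0.74 = 21.148 sabins (V = 97.2 m³).
Shortfall: 21.148 − 6.426 = 14.7 sabins.

14.7 sabins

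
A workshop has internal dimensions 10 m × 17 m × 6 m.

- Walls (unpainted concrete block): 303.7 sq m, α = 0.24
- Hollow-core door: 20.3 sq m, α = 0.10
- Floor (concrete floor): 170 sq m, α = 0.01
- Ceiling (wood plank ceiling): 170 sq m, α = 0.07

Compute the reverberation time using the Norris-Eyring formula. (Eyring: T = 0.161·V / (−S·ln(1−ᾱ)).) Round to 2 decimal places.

Total surface area S = 303.7 + 20.3 + 170 + 170 = 664.0 sq m.
Absorption A = 303.7·0.24 + 20.3·0.10 + 170·0.01 + 170·0.07 = 88.518 sabins.
Mean coefficient ᾱ = A/S = 0.1333.
−S·ln(1−ᾱ) = −664.0 × ln(1 − 0.1333) = 94.993.
V = 10 × 17 × 6 = 1020 m³.
T = 0.161·V/[−S·ln(1−ᾱ)] = 0.161·1020/94.993 = 1.73 s.

1.73 s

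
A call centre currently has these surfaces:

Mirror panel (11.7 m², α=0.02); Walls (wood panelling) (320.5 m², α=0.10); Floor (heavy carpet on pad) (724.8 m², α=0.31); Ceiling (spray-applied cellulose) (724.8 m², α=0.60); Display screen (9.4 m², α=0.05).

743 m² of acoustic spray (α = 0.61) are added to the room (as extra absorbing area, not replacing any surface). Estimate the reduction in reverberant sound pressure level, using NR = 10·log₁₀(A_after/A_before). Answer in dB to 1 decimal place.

Total absorption A_before = 11.7×0.02 + 320.5×0.10 + 724.8×0.31 + 724.8×0.60 + 9.4×0.05
  = 0.234 + 32.050 + 224.688 + 434.880 + 0.470 = 692.322 m² sabins.
Treatment contributes 743·0.61 = 453.230 sabins.
A_after = 692.322 + 453.230 = 1145.552 sabins.
NR = 10·log₁₀(1145.552/692.322) = 2.2 dB.

2.2 dB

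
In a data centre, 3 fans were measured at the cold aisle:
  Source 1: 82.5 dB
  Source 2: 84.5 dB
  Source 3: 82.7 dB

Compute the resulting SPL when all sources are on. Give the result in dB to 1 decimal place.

Sum in the linear (power) domain: Σ 10^(Lᵢ/10) = 10^(82.5/10) + 10^(84.5/10) + 10^(82.7/10) = 6.459e+08.
Back to dB: 10·log₁₀ Σ = 88.1 dB.

88.1 dB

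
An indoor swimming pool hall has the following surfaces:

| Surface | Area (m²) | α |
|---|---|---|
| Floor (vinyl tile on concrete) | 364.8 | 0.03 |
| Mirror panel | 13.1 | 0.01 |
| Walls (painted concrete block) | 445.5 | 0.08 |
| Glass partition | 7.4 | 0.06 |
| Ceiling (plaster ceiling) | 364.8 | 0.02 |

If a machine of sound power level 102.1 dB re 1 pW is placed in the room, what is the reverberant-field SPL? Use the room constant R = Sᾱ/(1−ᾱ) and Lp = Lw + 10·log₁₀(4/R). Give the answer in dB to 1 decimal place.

90.6 dB

A = 54.455 sabins; S = 1195.6 m².
ᾱ = 54.455/1195.6 = 0.0455; R = Sᾱ/(1−ᾱ) = 54.455/(1−0.0455) = 57.051 m².
Lp = Lw + 10 log₁₀(4/R) = 102.1 -11.54 = 90.6 dB.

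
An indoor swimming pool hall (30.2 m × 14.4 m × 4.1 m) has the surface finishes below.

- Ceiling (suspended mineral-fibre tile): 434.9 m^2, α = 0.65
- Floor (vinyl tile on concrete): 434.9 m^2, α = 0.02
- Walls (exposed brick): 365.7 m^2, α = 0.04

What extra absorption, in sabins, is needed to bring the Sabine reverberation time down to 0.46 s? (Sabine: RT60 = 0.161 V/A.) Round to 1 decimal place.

318.0 sabins

Summing Sᵢαᵢ: 282.685 + 8.698 + 14.628 → A₁ = 306.011 sabins.
For T = 0.46 s, need A₂ = 0.161·V/T = 0.161·1783.008/0.46 = 624.053 sabins.
Shortfall: 624.053 − 306.011 = 318.0 sabins.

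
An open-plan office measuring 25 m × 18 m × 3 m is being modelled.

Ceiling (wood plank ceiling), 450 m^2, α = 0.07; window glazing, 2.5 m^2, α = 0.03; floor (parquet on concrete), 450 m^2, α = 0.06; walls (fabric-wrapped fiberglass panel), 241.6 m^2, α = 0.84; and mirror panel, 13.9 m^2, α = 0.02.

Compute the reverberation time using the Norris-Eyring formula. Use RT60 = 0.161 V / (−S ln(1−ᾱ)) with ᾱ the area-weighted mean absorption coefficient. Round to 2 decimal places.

0.73 sec

S = Σ Sᵢ = 1158.0 m^2.
Σ(Sᵢαᵢ) = 450·0.07 + 2.5·0.03 + 450·0.06 + 241.6·0.84 + 13.9·0.02 = 261.797.
ᾱ = 261.797 / 1158.0 = 0.2261.
−S·ln(1−ᾱ) = −1158.0 × ln(1 − 0.2261) = 296.810.
V = 25 × 18 × 3 = 1350 m³.
T = 0.161·V/[−S·ln(1−ᾱ)] = 0.161·1350/296.810 = 0.73 s.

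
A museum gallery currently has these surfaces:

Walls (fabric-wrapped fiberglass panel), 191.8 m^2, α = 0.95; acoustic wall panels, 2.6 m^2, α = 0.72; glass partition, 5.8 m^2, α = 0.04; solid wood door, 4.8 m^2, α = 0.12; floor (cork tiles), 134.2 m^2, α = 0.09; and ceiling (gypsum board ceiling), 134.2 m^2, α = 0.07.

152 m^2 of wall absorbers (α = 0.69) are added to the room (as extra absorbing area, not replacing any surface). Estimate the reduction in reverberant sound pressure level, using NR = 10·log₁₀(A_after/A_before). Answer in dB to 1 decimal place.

1.8 dB

Summing Sᵢαᵢ: 182.210 + 1.872 + 0.232 + 0.576 + 12.078 + 9.394 → A_before = 206.362 sabins.
Treatment contributes 152·0.69 = 104.880 sabins.
A_after = 206.362 + 104.880 = 311.242 sabins.
NR = 10·log₁₀(311.242/206.362) = 1.8 dB.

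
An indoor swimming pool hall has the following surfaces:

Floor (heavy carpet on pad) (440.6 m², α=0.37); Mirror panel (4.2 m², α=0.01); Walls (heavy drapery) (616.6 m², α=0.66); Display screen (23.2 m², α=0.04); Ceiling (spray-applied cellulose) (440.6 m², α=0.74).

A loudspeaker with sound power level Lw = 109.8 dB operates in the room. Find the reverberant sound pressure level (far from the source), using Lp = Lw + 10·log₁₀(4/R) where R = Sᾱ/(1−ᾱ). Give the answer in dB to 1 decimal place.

A = 896.992 sabins; S = 1525.2 m².
ᾱ = 0.5881, so room constant R = A/(1−ᾱ) = 2177.694 m².
Lp = Lw + 10 log₁₀(4/R) = 109.8 -27.36 = 82.4 dB.

82.4 dB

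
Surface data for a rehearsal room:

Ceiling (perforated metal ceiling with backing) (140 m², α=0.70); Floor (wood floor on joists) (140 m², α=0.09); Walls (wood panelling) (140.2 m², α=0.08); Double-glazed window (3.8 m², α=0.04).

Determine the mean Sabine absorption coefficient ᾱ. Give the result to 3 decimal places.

Total surface area S = 424.0 m².
Σ(Sᵢαᵢ) = 140×0.70 + 140×0.09 + 140.2×0.08 + 3.8×0.04 = 121.968.
ᾱ = 121.968 / 424.0 = 0.288.

0.288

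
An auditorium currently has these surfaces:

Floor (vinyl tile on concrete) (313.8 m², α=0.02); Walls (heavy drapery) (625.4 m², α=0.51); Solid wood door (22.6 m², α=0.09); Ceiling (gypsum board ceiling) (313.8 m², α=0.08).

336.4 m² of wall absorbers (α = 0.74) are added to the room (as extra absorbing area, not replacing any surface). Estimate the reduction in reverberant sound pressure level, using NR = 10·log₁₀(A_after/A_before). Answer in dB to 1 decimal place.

2.3 dB

A_before = Σ Sᵢαᵢ = 313.8*0.02 + 625.4*0.51 + 22.6*0.09 + 313.8*0.08 = 352.368 sabins.
Treatment contributes 336.4·0.74 = 248.936 sabins.
A_after = 352.368 + 248.936 = 601.304 sabins.
Reduction = 10 log₁₀(A_after/A_before) = 10 log₁₀(1.7065) = 2.3 dB.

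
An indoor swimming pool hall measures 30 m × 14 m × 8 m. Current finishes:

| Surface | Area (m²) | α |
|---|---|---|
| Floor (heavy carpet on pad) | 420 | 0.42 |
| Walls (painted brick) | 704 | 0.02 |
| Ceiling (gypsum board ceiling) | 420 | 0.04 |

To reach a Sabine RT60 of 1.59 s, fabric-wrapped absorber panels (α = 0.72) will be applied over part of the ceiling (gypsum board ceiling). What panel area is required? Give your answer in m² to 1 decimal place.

195.5

Summing Sᵢαᵢ: 176.400 + 14.080 + 16.800 → A₁ = 207.280 sabins.
Required A₂ = 0.161·3360/1.59 = 340.226 sabins.
Absorption to add: 340.226 − 207.280 = 132.946 sabins.
Each m² of panel replacing the ceiling (gypsum board ceiling) adds (0.72 − 0.04) = 0.68 sabins.
Panel area = 132.946 / 0.68 = 195.5 m².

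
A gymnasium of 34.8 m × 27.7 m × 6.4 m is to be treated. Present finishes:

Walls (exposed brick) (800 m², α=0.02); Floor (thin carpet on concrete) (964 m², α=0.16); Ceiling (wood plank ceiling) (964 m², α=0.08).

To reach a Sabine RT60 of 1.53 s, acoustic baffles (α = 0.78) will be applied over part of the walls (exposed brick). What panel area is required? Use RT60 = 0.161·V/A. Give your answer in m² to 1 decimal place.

528.7

Total absorption A₁ = 800·0.02 + 964·0.16 + 964·0.08
  = 16.000 + 154.240 + 77.120 = 247.360 m² sabins.
Required A₂ = 0.161·6169.344/1.53 = 649.192 sabins.
ΔA needed = 649.192 − 247.360 = 401.832 sabins.
Each m² of panel replacing the walls (exposed brick) adds (0.78 − 0.02) = 0.76 sabins.
Panel area = 401.832 / 0.76 = 528.7 m².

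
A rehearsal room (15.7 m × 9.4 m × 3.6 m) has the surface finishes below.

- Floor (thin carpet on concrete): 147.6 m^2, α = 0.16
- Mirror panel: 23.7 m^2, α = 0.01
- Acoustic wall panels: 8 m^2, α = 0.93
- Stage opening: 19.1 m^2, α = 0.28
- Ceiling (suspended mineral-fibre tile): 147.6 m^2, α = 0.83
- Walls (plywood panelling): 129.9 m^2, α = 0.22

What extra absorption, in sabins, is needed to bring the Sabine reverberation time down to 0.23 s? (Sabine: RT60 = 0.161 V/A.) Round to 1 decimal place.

Total absorption A₁ = 147.6*0.16 + 23.7*0.01 + 8*0.93 + 19.1*0.28 + 147.6*0.83 + 129.9*0.22
  = 23.616 + 0.237 + 7.440 + 5.348 + 122.508 + 28.578 = 187.727 m^2 sabins.
V = 531.288 m³. Required absorption A₂ = 0.161 × 531.288 / 0.23 = 371.902 sabins.
ΔA = A₂ − A₁ = 371.902 − 187.727 = 184.2 sabins.

184.2 sabins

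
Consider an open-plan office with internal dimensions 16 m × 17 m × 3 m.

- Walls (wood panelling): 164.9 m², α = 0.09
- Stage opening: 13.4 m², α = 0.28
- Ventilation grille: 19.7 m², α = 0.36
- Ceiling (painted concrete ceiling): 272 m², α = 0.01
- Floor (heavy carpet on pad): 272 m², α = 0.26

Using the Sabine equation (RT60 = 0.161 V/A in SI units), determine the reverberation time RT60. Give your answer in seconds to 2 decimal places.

1.33 s

Summing Sᵢαᵢ: 14.841 + 3.752 + 7.092 + 2.720 + 70.720 → A = 99.125 sabins.
Volume V = 16 × 17 × 3 = 816 m³.
RT60 = 0.161 · V / A = 0.161 × 816 / 99.125 = 1.33 s.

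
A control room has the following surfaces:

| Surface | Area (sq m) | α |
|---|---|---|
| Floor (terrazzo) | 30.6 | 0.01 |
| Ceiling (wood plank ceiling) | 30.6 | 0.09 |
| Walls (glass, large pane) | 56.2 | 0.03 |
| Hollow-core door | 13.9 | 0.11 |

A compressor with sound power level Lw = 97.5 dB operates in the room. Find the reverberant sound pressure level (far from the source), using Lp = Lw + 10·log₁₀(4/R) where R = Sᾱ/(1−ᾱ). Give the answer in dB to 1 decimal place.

A = 6.275 sabins; S = 131.3 sq m.
ᾱ = 6.275/131.3 = 0.0478; R = Sᾱ/(1−ᾱ) = 6.275/(1−0.0478) = 6.590 sq m.
Lp = Lw + 10 log₁₀(4/R) = 97.5 -2.17 = 95.3 dB.

95.3 dB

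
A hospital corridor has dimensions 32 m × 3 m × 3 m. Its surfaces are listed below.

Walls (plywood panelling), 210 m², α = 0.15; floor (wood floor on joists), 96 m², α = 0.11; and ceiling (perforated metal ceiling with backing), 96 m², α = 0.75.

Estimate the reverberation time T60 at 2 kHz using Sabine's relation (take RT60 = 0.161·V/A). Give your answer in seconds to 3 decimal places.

0.407 seconds

Total absorption A = 210*0.15 + 96*0.11 + 96*0.75
  = 31.500 + 10.560 + 72.000 = 114.060 m² sabins.
V = 32·3·3 = 288 m³.
Sabine: RT60 = 0.161 × 288 / 114.060 = 0.407 s.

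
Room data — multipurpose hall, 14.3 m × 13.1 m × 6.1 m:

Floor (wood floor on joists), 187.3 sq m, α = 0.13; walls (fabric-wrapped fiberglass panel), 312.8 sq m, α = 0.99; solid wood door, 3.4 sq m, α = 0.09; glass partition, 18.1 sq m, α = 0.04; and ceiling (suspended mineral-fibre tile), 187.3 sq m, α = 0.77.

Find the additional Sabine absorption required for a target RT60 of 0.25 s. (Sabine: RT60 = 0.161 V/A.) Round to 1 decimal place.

Equivalent absorption area: A₁ = 187.3·0.13 + 312.8·0.99 + 3.4·0.09 + 18.1·0.04 + 187.3·0.77 = 479.272 sq m.
For T = 0.25 s, need A₂ = 0.161·V/T = 0.161·1142.713/0.25 = 735.907 sabins.
Additional absorption ΔA = 735.907 − 479.272 = 256.6 sabins.

256.6 sabins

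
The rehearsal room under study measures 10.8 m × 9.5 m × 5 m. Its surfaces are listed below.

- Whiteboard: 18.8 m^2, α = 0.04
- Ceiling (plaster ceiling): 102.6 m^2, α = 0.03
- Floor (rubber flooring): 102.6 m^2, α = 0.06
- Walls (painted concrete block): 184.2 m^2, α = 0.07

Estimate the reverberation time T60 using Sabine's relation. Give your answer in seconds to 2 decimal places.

3.61 s

A = Σ Sᵢαᵢ = 18.8*0.04 + 102.6*0.03 + 102.6*0.06 + 184.2*0.07 = 22.880 sabins.
V = 10.8·9.5·5 = 513 m³.
Sabine: RT60 = 0.161 × 513 / 22.880 = 3.61 s.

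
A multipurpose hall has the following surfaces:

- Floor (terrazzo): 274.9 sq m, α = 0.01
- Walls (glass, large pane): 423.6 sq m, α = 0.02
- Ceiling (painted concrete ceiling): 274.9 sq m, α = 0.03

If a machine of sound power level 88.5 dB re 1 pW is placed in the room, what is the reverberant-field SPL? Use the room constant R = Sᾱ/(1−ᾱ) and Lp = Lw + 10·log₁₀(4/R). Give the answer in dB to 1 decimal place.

81.5 dB

A = 19.468 sabins; S = 973.4 sq m.
ᾱ = 19.468/973.4 = 0.0200; R = Sᾱ/(1−ᾱ) = 19.468/(1−0.0200) = 19.865 sq m.
Lp = Lw + 10 log₁₀(4/R) = 88.5 -6.96 = 81.5 dB.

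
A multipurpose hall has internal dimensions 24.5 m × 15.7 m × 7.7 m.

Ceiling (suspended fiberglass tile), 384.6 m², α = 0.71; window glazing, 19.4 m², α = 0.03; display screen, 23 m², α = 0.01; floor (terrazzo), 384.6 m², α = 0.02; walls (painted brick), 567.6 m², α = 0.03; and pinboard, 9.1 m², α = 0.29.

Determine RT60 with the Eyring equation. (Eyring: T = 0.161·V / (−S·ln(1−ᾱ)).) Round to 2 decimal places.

Total surface area S = 384.6 + 19.4 + 23 + 384.6 + 567.6 + 9.1 = 1388.3 m².
Absorption A = 384.6·0.71 + 19.4·0.03 + 23·0.01 + 384.6·0.02 + 567.6·0.03 + 9.1·0.29 = 301.237 sabins.
Mean coefficient ᾱ = A/S = 0.2170.
Eyring denominator: −S ln(1−ᾱ) = 339.610.
V = 24.5 × 15.7 × 7.7 = 2961.805 m³.
RT60 = 0.161 × 2961.805 / 339.610 = 1.40 s.

1.40 s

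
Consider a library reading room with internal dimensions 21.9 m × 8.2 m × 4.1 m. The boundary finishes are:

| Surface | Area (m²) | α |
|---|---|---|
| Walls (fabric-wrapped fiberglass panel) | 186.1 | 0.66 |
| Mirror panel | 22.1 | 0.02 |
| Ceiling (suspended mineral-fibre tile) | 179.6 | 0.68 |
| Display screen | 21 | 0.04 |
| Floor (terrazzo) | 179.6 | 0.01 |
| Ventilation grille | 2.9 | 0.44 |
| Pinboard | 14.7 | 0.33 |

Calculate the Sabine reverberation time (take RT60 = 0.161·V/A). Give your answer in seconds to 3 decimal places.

0.466 sec

Equivalent absorption area: A = 186.1*0.66 + 22.1*0.02 + 179.6*0.68 + 21*0.04 + 179.6*0.01 + 2.9*0.44 + 14.7*0.33 = 254.159 m².
V = 21.9·8.2·4.1 = 736.278 m³.
T = 0.161 V/A = 0.161·736.278/254.159 = 0.466 s.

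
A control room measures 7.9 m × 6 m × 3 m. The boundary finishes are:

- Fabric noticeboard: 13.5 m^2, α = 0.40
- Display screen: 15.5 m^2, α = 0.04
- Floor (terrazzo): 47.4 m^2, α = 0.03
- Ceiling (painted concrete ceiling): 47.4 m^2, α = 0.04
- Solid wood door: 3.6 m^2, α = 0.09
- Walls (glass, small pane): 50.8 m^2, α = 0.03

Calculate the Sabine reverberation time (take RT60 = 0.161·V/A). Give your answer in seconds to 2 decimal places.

Total absorption A = 13.5·0.40 + 15.5·0.04 + 47.4·0.03 + 47.4·0.04 + 3.6·0.09 + 50.8·0.03
  = 5.400 + 0.620 + 1.422 + 1.896 + 0.324 + 1.524 = 11.186 m^2 sabins.
Room volume: 142.2 m³.
RT60 = 0.161 · V / A = 0.161 × 142.2 / 11.186 = 2.05 s.

2.05 s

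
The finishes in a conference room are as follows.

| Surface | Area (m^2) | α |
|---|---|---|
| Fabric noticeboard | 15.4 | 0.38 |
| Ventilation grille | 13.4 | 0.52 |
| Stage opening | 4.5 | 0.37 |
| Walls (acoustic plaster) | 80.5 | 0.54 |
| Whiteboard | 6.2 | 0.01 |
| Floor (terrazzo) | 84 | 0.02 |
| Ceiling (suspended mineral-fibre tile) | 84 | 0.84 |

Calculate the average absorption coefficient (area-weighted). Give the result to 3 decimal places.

Total surface area S = 288.0 m^2.
Σ(Sᵢαᵢ) = 15.4·0.38 + 13.4·0.52 + 4.5·0.37 + 80.5·0.54 + 6.2·0.01 + 84·0.02 + 84·0.84 = 130.257.
ᾱ = A/S = 0.452.

0.452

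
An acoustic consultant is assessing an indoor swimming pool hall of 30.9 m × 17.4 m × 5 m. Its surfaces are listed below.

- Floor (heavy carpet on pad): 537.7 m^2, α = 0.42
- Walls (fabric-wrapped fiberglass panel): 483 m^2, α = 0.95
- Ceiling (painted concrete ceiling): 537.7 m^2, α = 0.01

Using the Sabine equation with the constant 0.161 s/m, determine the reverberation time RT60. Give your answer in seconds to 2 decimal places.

A = Σ Sᵢαᵢ = 537.7*0.42 + 483*0.95 + 537.7*0.01 = 690.061 sabins.
Volume V = 30.9 × 17.4 × 5 = 2688.3 m³.
RT60 = 0.161 · V / A = 0.161 × 2688.3 / 690.061 = 0.63 s.

0.63 s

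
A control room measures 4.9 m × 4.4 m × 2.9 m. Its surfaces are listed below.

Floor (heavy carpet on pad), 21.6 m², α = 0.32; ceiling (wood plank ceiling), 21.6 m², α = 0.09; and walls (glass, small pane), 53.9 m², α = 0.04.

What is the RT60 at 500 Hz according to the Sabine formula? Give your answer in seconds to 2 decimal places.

0.91 sec

Total absorption A = 21.6·0.32 + 21.6·0.09 + 53.9·0.04
  = 6.912 + 1.944 + 2.156 = 11.012 m² sabins.
V = 4.9·4.4·2.9 = 62.524 m³.
RT60 = 0.161 · V / A = 0.161 × 62.524 / 11.012 = 0.91 s.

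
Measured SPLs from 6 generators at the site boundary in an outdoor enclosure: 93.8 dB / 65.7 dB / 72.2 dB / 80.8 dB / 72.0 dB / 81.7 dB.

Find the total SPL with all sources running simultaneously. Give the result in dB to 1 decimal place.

94.3 dB

Sum in the linear (power) domain: Σ 10^(Lᵢ/10) = 10^(93.8/10) + 10^(65.7/10) + 10^(72.2/10) + 10^(80.8/10) + 10^(72.0/10) + 10^(81.7/10) = 2.703e+09.
L_total = 10·log₁₀(2.703e+09) = 94.3 dB.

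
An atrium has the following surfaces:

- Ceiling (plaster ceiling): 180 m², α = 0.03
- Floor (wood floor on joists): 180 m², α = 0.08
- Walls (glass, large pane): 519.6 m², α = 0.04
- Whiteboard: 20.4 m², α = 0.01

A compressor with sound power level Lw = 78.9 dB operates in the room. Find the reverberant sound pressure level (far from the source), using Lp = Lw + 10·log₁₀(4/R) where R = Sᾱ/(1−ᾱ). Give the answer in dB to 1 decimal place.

68.6 dB

A = 40.788 sabins; S = 900.0 m².
ᾱ = 40.788/900.0 = 0.0453; R = Sᾱ/(1−ᾱ) = 40.788/(1−0.0453) = 42.723 m².
Lp = 78.9 + 10·log₁₀(4/42.723) = 78.9 + (-10.29) = 68.6 dB.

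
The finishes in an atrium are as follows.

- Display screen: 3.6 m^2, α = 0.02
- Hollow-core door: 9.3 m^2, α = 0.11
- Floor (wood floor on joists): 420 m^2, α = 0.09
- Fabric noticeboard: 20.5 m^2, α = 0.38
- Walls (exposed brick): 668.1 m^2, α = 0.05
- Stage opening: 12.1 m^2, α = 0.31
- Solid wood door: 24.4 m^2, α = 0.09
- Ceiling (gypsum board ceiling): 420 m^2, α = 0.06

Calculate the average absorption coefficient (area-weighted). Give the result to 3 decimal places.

S = Σ Sᵢ = 3.6 + 9.3 + 420 + 20.5 + 668.1 + 12.1 + 24.4 + 420 = 1578.0 m^2.
Σ(Sᵢαᵢ) = 3.6×0.02 + 9.3×0.11 + 420×0.09 + 20.5×0.38 + 668.1×0.05 + 12.1×0.31 + 24.4×0.09 + 420×0.06 = 111.237.
ᾱ = A/S = 0.070.

0.070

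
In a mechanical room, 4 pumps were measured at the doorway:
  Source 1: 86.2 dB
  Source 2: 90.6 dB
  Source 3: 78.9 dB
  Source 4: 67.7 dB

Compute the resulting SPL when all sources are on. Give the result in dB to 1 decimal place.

Converting to relative power and adding: 10^(86.2/10) + 10^(90.6/10) + 10^(78.9/10) + 10^(67.7/10) = 1.649e+09.
Combined level = 10 log₁₀(1.649e+09) = 92.2 dB.

92.2 dB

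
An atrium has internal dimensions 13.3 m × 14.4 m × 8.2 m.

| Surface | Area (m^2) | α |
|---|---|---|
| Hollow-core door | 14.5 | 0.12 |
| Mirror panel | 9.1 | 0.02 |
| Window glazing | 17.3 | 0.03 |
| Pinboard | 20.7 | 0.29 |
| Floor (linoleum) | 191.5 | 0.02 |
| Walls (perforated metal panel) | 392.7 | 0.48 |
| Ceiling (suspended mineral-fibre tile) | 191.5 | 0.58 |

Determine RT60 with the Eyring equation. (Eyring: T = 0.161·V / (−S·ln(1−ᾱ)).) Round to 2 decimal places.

0.65 sec

Total surface area S = 14.5 + 9.1 + 17.3 + 20.7 + 191.5 + 392.7 + 191.5 = 837.3 m^2.
Σ(Sᵢαᵢ) = 14.5·0.12 + 9.1·0.02 + 17.3·0.03 + 20.7·0.29 + 191.5·0.02 + 392.7·0.48 + 191.5·0.58 = 311.840.
Mean coefficient ᾱ = A/S = 0.3724.
Eyring denominator: −S ln(1−ᾱ) = 390.058.
V = 13.3 × 14.4 × 8.2 = 1570.464 m³.
T = 0.161·V/[−S·ln(1−ᾱ)] = 0.161·1570.464/390.058 = 0.65 s.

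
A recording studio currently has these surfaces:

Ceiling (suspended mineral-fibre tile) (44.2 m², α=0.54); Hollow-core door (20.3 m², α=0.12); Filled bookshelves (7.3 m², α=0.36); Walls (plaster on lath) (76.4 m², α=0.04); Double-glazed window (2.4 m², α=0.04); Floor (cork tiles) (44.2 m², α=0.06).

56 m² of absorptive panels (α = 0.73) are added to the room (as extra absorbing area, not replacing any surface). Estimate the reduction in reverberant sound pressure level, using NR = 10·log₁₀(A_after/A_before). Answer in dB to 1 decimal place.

A_before = Σ Sᵢαᵢ = 44.2×0.54 + 20.3×0.12 + 7.3×0.36 + 76.4×0.04 + 2.4×0.04 + 44.2×0.06 = 34.736 sabins.
Added absorption = 56 × 0.73 = 40.880 sabins.
A_after = 34.736 + 40.880 = 75.616 sabins.
Reduction = 10 log₁₀(A_after/A_before) = 10 log₁₀(2.1769) = 3.4 dB.

3.4 dB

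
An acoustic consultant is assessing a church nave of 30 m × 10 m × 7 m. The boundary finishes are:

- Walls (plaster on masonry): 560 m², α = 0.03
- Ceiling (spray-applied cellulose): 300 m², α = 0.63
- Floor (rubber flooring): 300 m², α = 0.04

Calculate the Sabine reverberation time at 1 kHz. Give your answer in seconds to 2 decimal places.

1.55 s

Total absorption A = 560*0.03 + 300*0.63 + 300*0.04
  = 16.800 + 189.000 + 12.000 = 217.800 m² sabins.
V = 30·10·7 = 2100 m³.
RT60 = 0.161 · V / A = 0.161 × 2100 / 217.800 = 1.55 s.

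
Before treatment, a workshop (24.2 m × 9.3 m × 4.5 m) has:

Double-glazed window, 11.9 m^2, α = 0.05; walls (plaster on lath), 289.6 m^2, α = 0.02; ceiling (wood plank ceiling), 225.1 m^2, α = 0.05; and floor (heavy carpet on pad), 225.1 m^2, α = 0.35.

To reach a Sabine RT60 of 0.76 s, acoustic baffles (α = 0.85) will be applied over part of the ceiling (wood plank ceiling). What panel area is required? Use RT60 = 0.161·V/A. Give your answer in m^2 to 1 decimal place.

147.7

Equivalent absorption area: A₁ = 11.9×0.05 + 289.6×0.02 + 225.1×0.05 + 225.1×0.35 = 96.427 m^2.
Required A₂ = 0.161·1012.77/0.76 = 214.547 sabins.
Absorption to add: 214.547 − 96.427 = 118.120 sabins.
Each m^2 of panel replacing the ceiling (wood plank ceiling) adds (0.85 − 0.05) = 0.80 sabins.
Panel area = 118.120 / 0.80 = 147.7 m^2.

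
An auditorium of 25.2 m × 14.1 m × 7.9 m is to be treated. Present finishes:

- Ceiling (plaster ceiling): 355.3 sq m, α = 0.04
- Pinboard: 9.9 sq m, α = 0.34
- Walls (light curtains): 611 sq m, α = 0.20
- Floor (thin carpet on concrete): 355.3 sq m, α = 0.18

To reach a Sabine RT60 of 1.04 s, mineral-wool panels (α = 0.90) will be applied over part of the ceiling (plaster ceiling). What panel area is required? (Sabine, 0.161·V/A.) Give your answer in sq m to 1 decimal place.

Total absorption A₁ = 355.3×0.04 + 9.9×0.34 + 611×0.20 + 355.3×0.18
  = 14.212 + 3.366 + 122.200 + 63.954 = 203.732 sq m sabins.
V = 2807.028 m³. Target absorption A₂ = 0.161 × 2807.028 / 1.04 = 434.550 sabins.
ΔA needed = 434.550 − 203.732 = 230.818 sabins.
Each sq m of panel replacing the ceiling (plaster ceiling) adds (0.90 − 0.04) = 0.86 sabins.
Panel area = 230.818 / 0.86 = 268.4 sq m.

268.4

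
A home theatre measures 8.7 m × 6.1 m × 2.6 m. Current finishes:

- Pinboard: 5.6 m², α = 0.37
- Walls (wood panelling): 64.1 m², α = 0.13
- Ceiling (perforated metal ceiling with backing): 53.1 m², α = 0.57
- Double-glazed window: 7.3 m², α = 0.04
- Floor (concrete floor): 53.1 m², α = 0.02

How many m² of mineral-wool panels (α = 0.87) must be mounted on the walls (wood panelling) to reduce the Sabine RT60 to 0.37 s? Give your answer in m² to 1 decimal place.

24.3

Total absorption A₁ = 5.6×0.37 + 64.1×0.13 + 53.1×0.57 + 7.3×0.04 + 53.1×0.02
  = 2.072 + 8.333 + 30.267 + 0.292 + 1.062 = 42.026 m² sabins.
Required A₂ = 0.161·137.982/0.37 = 60.041 sabins.
Absorption to add: 60.041 − 42.026 = 18.015 sabins.
Each m² of panel replacing the walls (wood panelling) adds (0.87 − 0.13) = 0.74 sabins.
Panel area = 18.015 / 0.74 = 24.3 m².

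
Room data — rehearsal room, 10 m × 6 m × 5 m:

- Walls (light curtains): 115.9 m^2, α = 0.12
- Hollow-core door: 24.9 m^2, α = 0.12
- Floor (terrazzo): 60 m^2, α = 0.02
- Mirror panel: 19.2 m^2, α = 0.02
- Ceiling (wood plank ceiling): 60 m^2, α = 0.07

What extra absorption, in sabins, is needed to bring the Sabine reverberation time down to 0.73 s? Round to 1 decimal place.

43.5 sabins

Summing Sᵢαᵢ: 13.908 + 2.988 + 1.200 + 0.384 + 4.200 → A₁ = 22.680 sabins.
V = 300 m³. Required absorption A₂ = 0.161 × 300 / 0.73 = 66.164 sabins.
Additional absorption ΔA = 66.164 − 22.680 = 43.5 sabins.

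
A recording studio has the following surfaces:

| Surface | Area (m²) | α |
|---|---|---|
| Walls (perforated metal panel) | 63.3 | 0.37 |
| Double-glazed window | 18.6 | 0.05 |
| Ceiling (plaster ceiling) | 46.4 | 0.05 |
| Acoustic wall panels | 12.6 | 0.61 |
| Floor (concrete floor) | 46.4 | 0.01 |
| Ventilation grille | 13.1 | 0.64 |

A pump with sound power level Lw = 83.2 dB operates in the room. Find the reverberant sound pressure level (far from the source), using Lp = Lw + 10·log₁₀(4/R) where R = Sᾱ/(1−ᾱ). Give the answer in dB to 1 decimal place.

Σ(Sᵢαᵢ) = 63.3·0.37 + 18.6·0.05 + 46.4·0.05 + 12.6·0.61 + 46.4·0.01 + 13.1·0.64 = 43.205; total area S = 200.4 m².
ᾱ = 0.2156, so room constant R = A/(1−ᾱ) = 55.080 m².
Lp = Lw + 10 log₁₀(4/R) = 83.2 -11.39 = 71.8 dB.

71.8 dB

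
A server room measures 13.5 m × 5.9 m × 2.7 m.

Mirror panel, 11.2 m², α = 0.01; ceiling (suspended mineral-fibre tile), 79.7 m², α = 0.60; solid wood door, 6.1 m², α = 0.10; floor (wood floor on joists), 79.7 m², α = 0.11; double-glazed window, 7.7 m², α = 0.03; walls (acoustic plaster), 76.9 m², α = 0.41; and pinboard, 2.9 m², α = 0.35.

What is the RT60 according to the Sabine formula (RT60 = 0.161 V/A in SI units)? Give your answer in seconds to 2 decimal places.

A = Σ Sᵢαᵢ = 11.2×0.01 + 79.7×0.60 + 6.1×0.10 + 79.7×0.11 + 7.7×0.03 + 76.9×0.41 + 2.9×0.35 = 90.084 sabins.
V = 13.5·5.9·2.7 = 215.055 m³.
RT60 = 0.161 · V / A = 0.161 × 215.055 / 90.084 = 0.38 s.

0.38 seconds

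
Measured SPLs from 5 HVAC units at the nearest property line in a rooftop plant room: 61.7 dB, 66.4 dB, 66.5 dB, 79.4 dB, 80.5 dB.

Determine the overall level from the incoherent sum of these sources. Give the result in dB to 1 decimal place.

Converting to relative power and adding: 10^(61.7/10) + 10^(66.4/10) + 10^(66.5/10) + 10^(79.4/10) + 10^(80.5/10) = 2.096e+08.
Back to dB: 10·log₁₀ Σ = 83.2 dB.

83.2 dB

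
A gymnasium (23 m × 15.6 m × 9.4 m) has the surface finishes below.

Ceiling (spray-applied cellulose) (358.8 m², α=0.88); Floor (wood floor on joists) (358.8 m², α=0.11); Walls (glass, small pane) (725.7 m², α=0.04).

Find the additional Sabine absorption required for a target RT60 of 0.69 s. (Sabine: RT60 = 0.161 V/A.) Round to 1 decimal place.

A₁ = Σ Sᵢαᵢ = 358.8*0.88 + 358.8*0.11 + 725.7*0.04 = 384.240 sabins.
V = 3372.72 m³. Required absorption A₂ = 0.161 × 3372.72 / 0.69 = 786.968 sabins.
ΔA = A₂ − A₁ = 786.968 − 384.240 = 402.7 sabins.

402.7 sabins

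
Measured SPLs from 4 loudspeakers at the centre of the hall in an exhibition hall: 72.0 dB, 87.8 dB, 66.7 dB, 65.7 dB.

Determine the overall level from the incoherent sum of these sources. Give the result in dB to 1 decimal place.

Sum in the linear (power) domain: Σ 10^(Lᵢ/10) = 10^(72.0/10) + 10^(87.8/10) + 10^(66.7/10) + 10^(65.7/10) = 6.268e+08.
Back to dB: 10·log₁₀ Σ = 88.0 dB.

88.0 dB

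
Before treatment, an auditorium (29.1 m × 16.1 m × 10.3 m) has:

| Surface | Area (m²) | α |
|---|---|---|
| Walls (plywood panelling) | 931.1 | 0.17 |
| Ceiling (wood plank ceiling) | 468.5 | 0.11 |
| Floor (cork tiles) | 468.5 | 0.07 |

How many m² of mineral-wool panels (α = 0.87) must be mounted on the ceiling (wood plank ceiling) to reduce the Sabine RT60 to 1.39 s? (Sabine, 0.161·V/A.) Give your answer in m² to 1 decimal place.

416.2

Equivalent absorption area: A₁ = 931.1*0.17 + 468.5*0.11 + 468.5*0.07 = 242.617 m².
Required A₂ = 0.161·4825.653/1.39 = 558.943 sabins.
Absorption to add: 558.943 − 242.617 = 316.326 sabins.
Each m² of panel replacing the ceiling (wood plank ceiling) adds (0.87 − 0.11) = 0.76 sabins.
Panel area = 316.326 / 0.76 = 416.2 m².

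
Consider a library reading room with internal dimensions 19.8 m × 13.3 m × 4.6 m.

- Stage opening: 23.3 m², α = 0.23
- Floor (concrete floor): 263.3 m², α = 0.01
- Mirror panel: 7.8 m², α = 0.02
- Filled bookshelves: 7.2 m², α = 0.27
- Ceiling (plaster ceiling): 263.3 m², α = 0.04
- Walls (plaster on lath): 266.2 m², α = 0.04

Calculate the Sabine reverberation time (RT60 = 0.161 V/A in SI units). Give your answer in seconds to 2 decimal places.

6.24 s

Total absorption A = 23.3*0.23 + 263.3*0.01 + 7.8*0.02 + 7.2*0.27 + 263.3*0.04 + 266.2*0.04
  = 5.359 + 2.633 + 0.156 + 1.944 + 10.532 + 10.648 = 31.272 m² sabins.
Volume V = 19.8 × 13.3 × 4.6 = 1211.364 m³.
RT60 = 0.161 · V / A = 0.161 × 1211.364 / 31.272 = 6.24 s.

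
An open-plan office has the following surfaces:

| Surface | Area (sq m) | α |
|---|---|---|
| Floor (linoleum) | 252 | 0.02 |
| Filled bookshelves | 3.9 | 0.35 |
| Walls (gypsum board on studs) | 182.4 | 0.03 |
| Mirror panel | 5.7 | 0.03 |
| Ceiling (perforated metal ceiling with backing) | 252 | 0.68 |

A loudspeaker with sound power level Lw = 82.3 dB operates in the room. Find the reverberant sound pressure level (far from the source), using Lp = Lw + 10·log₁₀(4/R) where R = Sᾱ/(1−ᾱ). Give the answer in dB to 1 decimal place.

Σ(Sᵢαᵢ) = 252·0.02 + 3.9·0.35 + 182.4·0.03 + 5.7·0.03 + 252·0.68 = 183.408; total area S = 696.0 sq m.
ᾱ = 183.408/696.0 = 0.2635; R = Sᾱ/(1−ᾱ) = 183.408/(1−0.2635) = 249.026 sq m.
Lp = 82.3 + 10·log₁₀(4/249.026) = 82.3 + (-17.94) = 64.4 dB.

64.4 dB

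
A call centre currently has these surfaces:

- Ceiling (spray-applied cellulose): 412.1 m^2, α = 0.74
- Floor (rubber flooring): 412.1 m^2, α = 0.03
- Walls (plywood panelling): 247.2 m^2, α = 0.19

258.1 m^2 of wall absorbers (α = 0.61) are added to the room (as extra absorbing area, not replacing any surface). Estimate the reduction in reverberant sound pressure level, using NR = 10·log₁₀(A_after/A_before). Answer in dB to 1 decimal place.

1.6 dB

A_before = Σ Sᵢαᵢ = 412.1·0.74 + 412.1·0.03 + 247.2·0.19 = 364.285 sabins.
Added absorption = 258.1 × 0.61 = 157.441 sabins.
New total A_after = 521.726 sabins.
NR = 10·log₁₀(521.726/364.285) = 1.6 dB.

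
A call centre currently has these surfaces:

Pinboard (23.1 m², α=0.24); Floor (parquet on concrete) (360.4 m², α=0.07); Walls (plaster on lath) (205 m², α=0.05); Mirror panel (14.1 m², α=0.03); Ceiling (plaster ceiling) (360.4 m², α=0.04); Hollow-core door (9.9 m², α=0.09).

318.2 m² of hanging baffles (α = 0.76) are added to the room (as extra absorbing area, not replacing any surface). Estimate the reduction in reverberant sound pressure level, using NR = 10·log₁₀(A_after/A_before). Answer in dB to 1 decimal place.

A_before = Σ Sᵢαᵢ = 23.1·0.24 + 360.4·0.07 + 205·0.05 + 14.1·0.03 + 360.4·0.04 + 9.9·0.09 = 56.752 sabins.
Treatment contributes 318.2·0.76 = 241.832 sabins.
New total A_after = 298.584 sabins.
Reduction = 10 log₁₀(A_after/A_before) = 10 log₁₀(5.2612) = 7.2 dB.

7.2 dB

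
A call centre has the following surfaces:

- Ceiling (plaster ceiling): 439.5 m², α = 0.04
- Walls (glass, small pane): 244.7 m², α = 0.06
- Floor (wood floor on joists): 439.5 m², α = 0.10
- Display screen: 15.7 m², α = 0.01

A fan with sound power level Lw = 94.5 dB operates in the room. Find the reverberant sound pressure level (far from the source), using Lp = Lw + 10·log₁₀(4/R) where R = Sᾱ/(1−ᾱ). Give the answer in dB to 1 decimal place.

81.4 dB

Σ(Sᵢαᵢ) = 439.5·0.04 + 244.7·0.06 + 439.5·0.10 + 15.7·0.01 = 76.369; total area S = 1139.4 m².
ᾱ = 0.0670, so room constant R = A/(1−ᾱ) = 81.853 m².
Lp = Lw + 10 log₁₀(4/R) = 94.5 -13.11 = 81.4 dB.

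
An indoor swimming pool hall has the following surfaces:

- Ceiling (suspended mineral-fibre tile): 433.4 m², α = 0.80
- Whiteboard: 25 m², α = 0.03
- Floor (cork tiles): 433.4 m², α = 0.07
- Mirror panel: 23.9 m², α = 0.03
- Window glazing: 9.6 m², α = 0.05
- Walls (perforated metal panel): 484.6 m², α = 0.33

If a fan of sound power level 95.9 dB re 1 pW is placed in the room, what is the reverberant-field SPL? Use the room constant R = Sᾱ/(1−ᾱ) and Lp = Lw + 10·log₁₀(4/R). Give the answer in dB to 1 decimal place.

Σ(Sᵢαᵢ) = 433.4×0.80 + 25×0.03 + 433.4×0.07 + 23.9×0.03 + 9.6×0.05 + 484.6×0.33 = 538.923; total area S = 1409.9 m².
ᾱ = 0.3822, so room constant R = A/(1−ᾱ) = 872.326 m².
Lp = Lw + 10 log₁₀(4/R) = 95.9 -23.39 = 72.5 dB.

72.5 dB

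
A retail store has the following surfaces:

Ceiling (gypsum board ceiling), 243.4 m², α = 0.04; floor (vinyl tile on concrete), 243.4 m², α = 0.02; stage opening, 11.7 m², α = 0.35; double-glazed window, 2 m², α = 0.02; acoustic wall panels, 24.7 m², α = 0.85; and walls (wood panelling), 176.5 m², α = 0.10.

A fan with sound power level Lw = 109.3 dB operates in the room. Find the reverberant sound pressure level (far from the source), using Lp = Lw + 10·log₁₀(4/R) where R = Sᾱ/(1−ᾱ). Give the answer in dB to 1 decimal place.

97.4 dB

Σ(Sᵢαᵢ) = 243.4·0.04 + 243.4·0.02 + 11.7·0.35 + 2·0.02 + 24.7·0.85 + 176.5·0.10 = 57.384; total area S = 701.7 m².
ᾱ = 0.0818, so room constant R = A/(1−ᾱ) = 62.496 m².
Lp = 109.3 + 10·log₁₀(4/62.496) = 109.3 + (-11.94) = 97.4 dB.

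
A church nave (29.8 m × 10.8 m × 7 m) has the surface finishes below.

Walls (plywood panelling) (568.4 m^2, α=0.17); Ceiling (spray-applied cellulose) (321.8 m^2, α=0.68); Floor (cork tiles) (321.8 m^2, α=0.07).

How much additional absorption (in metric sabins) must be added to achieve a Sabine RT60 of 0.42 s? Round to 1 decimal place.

Summing Sᵢαᵢ: 96.628 + 218.824 + 22.526 → A₁ = 337.978 sabins.
For T = 0.42 s, need A₂ = 0.161·V/T = 0.161·2252.88/0.42 = 863.604 sabins.
ΔA = A₂ − A₁ = 863.604 − 337.978 = 525.6 sabins.

525.6 sabins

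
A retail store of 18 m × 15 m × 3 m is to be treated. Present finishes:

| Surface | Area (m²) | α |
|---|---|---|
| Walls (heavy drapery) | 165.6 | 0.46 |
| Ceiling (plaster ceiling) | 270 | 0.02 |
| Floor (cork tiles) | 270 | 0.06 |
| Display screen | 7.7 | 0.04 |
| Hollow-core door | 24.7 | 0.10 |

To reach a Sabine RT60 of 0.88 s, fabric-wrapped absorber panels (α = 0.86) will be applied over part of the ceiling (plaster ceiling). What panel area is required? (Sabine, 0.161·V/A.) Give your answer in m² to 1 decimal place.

56.7

Summing Sᵢαᵢ: 76.176 + 5.400 + 16.200 + 0.308 + 2.470 → A₁ = 100.554 sabins.
Required A₂ = 0.161·810/0.88 = 148.193 sabins.
ΔA needed = 148.193 − 100.554 = 47.639 sabins.
Net gain per m²: Δα = 0.86 − 0.02 = 0.84.
Area = ΔA/Δα = 47.639/0.84 = 56.7 m².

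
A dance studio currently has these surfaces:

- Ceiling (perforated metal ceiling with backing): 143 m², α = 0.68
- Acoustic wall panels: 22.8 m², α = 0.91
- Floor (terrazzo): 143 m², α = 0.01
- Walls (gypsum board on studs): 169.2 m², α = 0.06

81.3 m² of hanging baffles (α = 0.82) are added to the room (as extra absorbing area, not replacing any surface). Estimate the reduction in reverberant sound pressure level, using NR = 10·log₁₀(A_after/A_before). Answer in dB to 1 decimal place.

1.8 dB

Total absorption A_before = 143*0.68 + 22.8*0.91 + 143*0.01 + 169.2*0.06
  = 97.240 + 20.748 + 1.430 + 10.152 = 129.570 m² sabins.
Added absorption = 81.3 × 0.82 = 66.666 sabins.
A_after = 129.570 + 66.666 = 196.236 sabins.
Reduction = 10 log₁₀(A_after/A_before) = 10 log₁₀(1.5145) = 1.8 dB.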